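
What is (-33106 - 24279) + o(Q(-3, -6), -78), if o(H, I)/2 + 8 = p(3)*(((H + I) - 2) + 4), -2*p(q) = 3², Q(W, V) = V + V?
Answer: -56609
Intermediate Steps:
Q(W, V) = 2*V
p(q) = -9/2 (p(q) = -½*3² = -½*9 = -9/2)
o(H, I) = -34 - 9*H - 9*I (o(H, I) = -16 + 2*(-9*(((H + I) - 2) + 4)/2) = -16 + 2*(-9*((-2 + H + I) + 4)/2) = -16 + 2*(-9*(2 + H + I)/2) = -16 + 2*(-9 - 9*H/2 - 9*I/2) = -16 + (-18 - 9*H - 9*I) = -34 - 9*H - 9*I)
(-33106 - 24279) + o(Q(-3, -6), -78) = (-33106 - 24279) + (-34 - 18*(-6) - 9*(-78)) = -57385 + (-34 - 9*(-12) + 702) = -57385 + (-34 + 108 + 702) = -57385 + 776 = -56609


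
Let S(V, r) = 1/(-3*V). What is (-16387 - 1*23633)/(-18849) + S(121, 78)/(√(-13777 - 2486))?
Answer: 13340/6283 + I*√1807/1967823 ≈ 2.1232 + 2.1602e-5*I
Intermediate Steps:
S(V, r) = -1/(3*V)
(-16387 - 1*23633)/(-18849) + S(121, 78)/(√(-13777 - 2486)) = (-16387 - 1*23633)/(-18849) + (-⅓/121)/(√(-13777 - 2486)) = (-16387 - 23633)*(-1/18849) + (-⅓*1/121)/(√(-16263)) = -40020*(-1/18849) - (-I*√1807/5421)/363 = 13340/6283 - (-1)*I*√1807/1967823 = 13340/6283 + I*√1807/1967823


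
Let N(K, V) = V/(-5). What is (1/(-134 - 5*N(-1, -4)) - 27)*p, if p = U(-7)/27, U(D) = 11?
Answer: -40997/3726 ≈ -11.003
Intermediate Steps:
N(K, V) = -V/5 (N(K, V) = V*(-⅕) = -V/5)
p = 11/27 ≈ 0.40741
(1/(-134 - 5*N(-1, -4)) - 27)*p = (1/(-134 - (-1)*(-4)) - 27)*(11/27) = (1/(-134 - 5*⅘) - 27)*(11/27) = (1/(-134 - 4) - 27)*(11/27) = (1/(-138) - 27)*(11/27) = (-1/138 - 27)*(11/27) = -3727/138*11/27 = -40997/3726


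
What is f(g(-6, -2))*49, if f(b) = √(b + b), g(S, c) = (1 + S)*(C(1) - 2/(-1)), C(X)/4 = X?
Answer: 98*I*√15 ≈ 379.55*I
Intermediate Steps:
C(X) = 4*X
g(S, c) = 6 + 6*S (g(S, c) = (1 + S)*(4*1 - 2/(-1)) = (1 + S)*(4 - 2*(-1)) = (1 + S)*(4 + 2) = (1 + S)*6 = 6 + 6*S)
f(b) = √2*√b (f(b) = √(2*b) = √2*√b)
f(g(-6, -2))*49 = (√2*√(6 + 6*(-6)))*49 = (√2*√(6 - 36))*49 = (√2*√(-30))*49 = (√2*(I*√30))*49 = (2*I*√15)*49 = 98*I*√15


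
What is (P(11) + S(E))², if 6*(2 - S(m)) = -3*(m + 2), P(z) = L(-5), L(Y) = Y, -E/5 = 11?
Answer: 3481/4 ≈ 870.25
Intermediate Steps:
E = -55 (E = -5*11 = -55)
P(z) = -5
S(m) = 3 + m/2 (S(m) = 2 - (-1)*(m + 2)/2 = 2 - (-1)*(2 + m)/2 = 2 - (-6 - 3*m)/6 = 2 + (1 + m/2) = 3 + m/2)
(P(11) + S(E))² = (-5 + (3 + (½)*(-55)))² = (-5 + (3 - 55/2))² = (-5 - 49/2)² = (-59/2)² = 3481/4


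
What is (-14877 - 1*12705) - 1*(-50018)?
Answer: 22436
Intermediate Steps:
(-14877 - 1*12705) - 1*(-50018) = (-14877 - 12705) + 50018 = -27582 + 50018 = 22436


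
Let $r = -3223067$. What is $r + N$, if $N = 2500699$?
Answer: $-722368$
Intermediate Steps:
$r + N = -3223067 + 2500699 = -722368$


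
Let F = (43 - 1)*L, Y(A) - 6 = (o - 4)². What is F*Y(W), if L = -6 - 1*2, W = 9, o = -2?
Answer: -14112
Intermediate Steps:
Y(A) = 42 (Y(A) = 6 + (-2 - 4)² = 6 + (-6)² = 6 + 36 = 42)
L = -8 (L = -6 - 2 = -8)
F = -336 (F = (43 - 1)*(-8) = 42*(-8) = -336)
F*Y(W) = -336*42 = -14112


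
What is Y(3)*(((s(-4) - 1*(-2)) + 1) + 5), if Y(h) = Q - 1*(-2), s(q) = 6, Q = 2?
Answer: 56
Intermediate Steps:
Y(h) = 4 (Y(h) = 2 - 1*(-2) = 2 + 2 = 4)
Y(3)*(((s(-4) - 1*(-2)) + 1) + 5) = 4*(((6 - 1*(-2)) + 1) + 5) = 4*(((6 + 2) + 1) + 5) = 4*((8 + 1) + 5) = 4*(9 + 5) = 4*14 = 56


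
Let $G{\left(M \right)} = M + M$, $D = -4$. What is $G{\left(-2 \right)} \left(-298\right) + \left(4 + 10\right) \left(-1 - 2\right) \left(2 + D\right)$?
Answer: $1276$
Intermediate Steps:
$G{\left(M \right)} = 2 M$
$G{\left(-2 \right)} \left(-298\right) + \left(4 + 10\right) \left(-1 - 2\right) \left(2 + D\right) = 2 \left(-2\right) \left(-298\right) + \left(4 + 10\right) \left(-1 - 2\right) \left(2 - 4\right) = \left(-4\right) \left(-298\right) + 14 \left(\left(-3\right) \left(-2\right)\right) = 1192 + 14 \cdot 6 = 1192 + 84 = 1276$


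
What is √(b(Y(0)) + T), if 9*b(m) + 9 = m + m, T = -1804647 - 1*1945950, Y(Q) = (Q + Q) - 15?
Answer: 2*I*√8438853/3 ≈ 1936.6*I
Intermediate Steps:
Y(Q) = -15 + 2*Q (Y(Q) = 2*Q - 15 = -15 + 2*Q)
T = -3750597 (T = -1804647 - 1945950 = -3750597)
b(m) = -1 + 2*m/9 (b(m) = -1 + (m + m)/9 = -1 + (2*m)/9 = -1 + 2*m/9)
√(b(Y(0)) + T) = √((-1 + 2*(-15 + 2*0)/9) - 3750597) = √((-1 + 2*(-15 + 0)/9) - 3750597) = √((-1 + (2/9)*(-15)) - 3750597) = √((-1 - 10/3) - 3750597) = √(-13/3 - 3750597) = √(-11251804/3) = 2*I*√8438853/3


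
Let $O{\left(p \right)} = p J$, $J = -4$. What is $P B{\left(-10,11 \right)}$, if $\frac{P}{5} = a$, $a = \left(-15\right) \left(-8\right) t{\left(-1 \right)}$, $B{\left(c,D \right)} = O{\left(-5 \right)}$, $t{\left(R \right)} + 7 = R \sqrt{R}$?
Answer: $-84000 - 12000 i \approx -84000.0 - 12000.0 i$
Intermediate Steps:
$O{\left(p \right)} = - 4 p$ ($O{\left(p \right)} = p \left(-4\right) = - 4 p$)
$t{\left(R \right)} = -7 + R^{\frac{3}{2}}$ ($t{\left(R \right)} = -7 + R \sqrt{R} = -7 + R^{\frac{3}{2}}$)
$B{\left(c,D \right)} = 20$ ($B{\left(c,D \right)} = \left(-4\right) \left(-5\right) = 20$)
$a = -840 - 120 i$ ($a = \left(-15\right) \left(-8\right) \left(-7 + \left(-1\right)^{\frac{3}{2}}\right) = 120 \left(-7 - i\right) = -840 - 120 i \approx -840.0 - 120.0 i$)
$P = -4200 - 600 i$ ($P = 5 \left(-840 - 120 i\right) = -4200 - 600 i \approx -4200.0 - 600.0 i$)
$P B{\left(-10,11 \right)} = \left(-4200 - 600 i\right) 20 = -84000 - 12000 i$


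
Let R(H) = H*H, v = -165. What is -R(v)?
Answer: -27225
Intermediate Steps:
R(H) = H²
-R(v) = -1*(-165)² = -1*27225 = -27225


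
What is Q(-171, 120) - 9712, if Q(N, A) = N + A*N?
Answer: -30403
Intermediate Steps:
Q(-171, 120) - 9712 = -171*(1 + 120) - 9712 = -171*121 - 9712 = -20691 - 9712 = -30403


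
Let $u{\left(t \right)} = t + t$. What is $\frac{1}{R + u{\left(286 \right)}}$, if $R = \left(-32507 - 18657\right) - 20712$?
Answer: $- \frac{1}{71304} \approx -1.4024 \cdot 10^{-5}$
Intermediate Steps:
$u{\left(t \right)} = 2 t$
$R = -71876$ ($R = -51164 - 20712 = -71876$)
$\frac{1}{R + u{\left(286 \right)}} = \frac{1}{-71876 + 2 \cdot 286} = \frac{1}{-71876 + 572} = \frac{1}{-71304} = - \frac{1}{71304}$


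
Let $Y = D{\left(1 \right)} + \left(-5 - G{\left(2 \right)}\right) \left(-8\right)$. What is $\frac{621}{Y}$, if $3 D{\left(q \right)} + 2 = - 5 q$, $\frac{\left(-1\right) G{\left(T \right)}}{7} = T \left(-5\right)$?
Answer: $\frac{1863}{1793} \approx 1.039$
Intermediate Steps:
$G{\left(T \right)} = 35 T$ ($G{\left(T \right)} = - 7 T \left(-5\right) = - 7 \left(- 5 T\right) = 35 T$)
$D{\left(q \right)} = - \frac{2}{3} - \frac{5 q}{3}$ ($D{\left(q \right)} = - \frac{2}{3} + \frac{\left(-5\right) q}{3} = - \frac{2}{3} - \frac{5 q}{3}$)
$Y = \frac{1793}{3}$ ($Y = \left(- \frac{2}{3} - \frac{5}{3}\right) + \left(-5 - 35 \cdot 2\right) \left(-8\right) = \left(- \frac{2}{3} - \frac{5}{3}\right) + \left(-5 - 70\right) \left(-8\right) = - \frac{7}{3} + \left(-5 - 70\right) \left(-8\right) = - \frac{7}{3} - -600 = - \frac{7}{3} + 600 = \frac{1793}{3} \approx 597.67$)
$\frac{621}{Y} = \frac{621}{\frac{1793}{3}} = 621 \cdot \frac{3}{1793} = \frac{1863}{1793}$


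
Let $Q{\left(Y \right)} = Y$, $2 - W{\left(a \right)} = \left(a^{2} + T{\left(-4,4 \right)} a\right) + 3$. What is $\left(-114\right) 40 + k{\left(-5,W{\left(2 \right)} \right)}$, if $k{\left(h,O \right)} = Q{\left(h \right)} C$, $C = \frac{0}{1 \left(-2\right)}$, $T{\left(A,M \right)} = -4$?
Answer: $-4560$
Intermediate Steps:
$W{\left(a \right)} = -1 - a^{2} + 4 a$ ($W{\left(a \right)} = 2 - \left(\left(a^{2} - 4 a\right) + 3\right) = 2 - \left(3 + a^{2} - 4 a\right) = -1 - a^{2} + 4 a$)
$C = 0$ ($C = \frac{0}{-2} = 0 \left(- \frac{1}{2}\right) = 0$)
$k{\left(h,O \right)} = 0$ ($k{\left(h,O \right)} = h 0 = 0$)
$\left(-114\right) 40 + k{\left(-5,W{\left(2 \right)} \right)} = \left(-114\right) 40 + 0 = -4560 + 0 = -4560$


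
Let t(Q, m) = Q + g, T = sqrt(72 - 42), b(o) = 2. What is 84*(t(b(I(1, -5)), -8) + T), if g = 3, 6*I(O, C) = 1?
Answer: 420 + 84*sqrt(30) ≈ 880.09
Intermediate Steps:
I(O, C) = 1/6 (I(O, C) = (1/6)*1 = 1/6)
T = sqrt(30) ≈ 5.4772
t(Q, m) = 3 + Q (t(Q, m) = Q + 3 = 3 + Q)
84*(t(b(I(1, -5)), -8) + T) = 84*((3 + 2) + sqrt(30)) = 84*(5 + sqrt(30)) = 420 + 84*sqrt(30)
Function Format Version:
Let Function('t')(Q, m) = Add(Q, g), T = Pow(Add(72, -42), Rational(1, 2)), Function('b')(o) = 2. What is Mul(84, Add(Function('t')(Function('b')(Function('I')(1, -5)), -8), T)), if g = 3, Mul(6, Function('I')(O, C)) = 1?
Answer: Add(420, Mul(84, Pow(30, Rational(1, 2)))) ≈ 880.09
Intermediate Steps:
Function('I')(O, C) = Rational(1, 6) (Function('I')(O, C) = Mul(Rational(1, 6), 1) = Rational(1, 6))
T = Pow(30, Rational(1, 2)) ≈ 5.4772
Function('t')(Q, m) = Add(3, Q) (Function('t')(Q, m) = Add(Q, 3) = Add(3, Q))
Mul(84, Add(Function('t')(Function('b')(Function('I')(1, -5)), -8), T)) = Mul(84, Add(Add(3, 2), Pow(30, Rational(1, 2)))) = Mul(84, Add(5, Pow(30, Rational(1, 2)))) = Add(420, Mul(84, Pow(30, Rational(1, 2))))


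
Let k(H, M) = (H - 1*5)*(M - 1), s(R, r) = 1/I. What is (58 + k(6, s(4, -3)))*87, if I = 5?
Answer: 24882/5 ≈ 4976.4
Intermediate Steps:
s(R, r) = ⅕ (s(R, r) = 1/5 = ⅕)
k(H, M) = (-1 + M)*(-5 + H) (k(H, M) = (H - 5)*(-1 + M) = (-5 + H)*(-1 + M) = (-1 + M)*(-5 + H))
(58 + k(6, s(4, -3)))*87 = (58 + (5 - 1*6 - 5*⅕ + 6*(⅕)))*87 = (58 + (5 - 6 - 1 + 6/5))*87 = (58 - ⅘)*87 = (286/5)*87 = 24882/5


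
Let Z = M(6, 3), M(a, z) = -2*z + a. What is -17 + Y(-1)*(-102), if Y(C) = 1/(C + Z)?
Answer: 85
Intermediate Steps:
M(a, z) = a - 2*z
Z = 0 (Z = 6 - 2*3 = 6 - 6 = 0)
Y(C) = 1/C (Y(C) = 1/(C + 0) = 1/C)
-17 + Y(-1)*(-102) = -17 - 102/(-1) = -17 - 1*(-102) = -17 + 102 = 85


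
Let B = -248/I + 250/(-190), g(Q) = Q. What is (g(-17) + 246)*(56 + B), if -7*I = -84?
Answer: 444031/57 ≈ 7790.0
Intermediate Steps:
I = 12 (I = -1/7*(-84) = 12)
B = -1253/57 (B = -248/12 + 250/(-190) = -248*1/12 + 250*(-1/190) = -62/3 - 25/19 = -1253/57 ≈ -21.982)
(g(-17) + 246)*(56 + B) = (-17 + 246)*(56 - 1253/57) = 229*(1939/57) = 444031/57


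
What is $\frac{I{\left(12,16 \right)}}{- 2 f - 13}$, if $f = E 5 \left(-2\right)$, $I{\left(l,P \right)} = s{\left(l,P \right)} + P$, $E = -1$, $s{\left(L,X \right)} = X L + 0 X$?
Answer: $- \frac{208}{33} \approx -6.303$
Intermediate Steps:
$s{\left(L,X \right)} = L X$ ($s{\left(L,X \right)} = L X + 0 = L X$)
$I{\left(l,P \right)} = P + P l$ ($I{\left(l,P \right)} = l P + P = P l + P = P + P l$)
$f = 10$ ($f = \left(-1\right) 5 \left(-2\right) = \left(-5\right) \left(-2\right) = 10$)
$\frac{I{\left(12,16 \right)}}{- 2 f - 13} = \frac{16 \left(1 + 12\right)}{\left(-2\right) 10 - 13} = \frac{16 \cdot 13}{-20 - 13} = \frac{208}{-33} = 208 \left(- \frac{1}{33}\right) = - \frac{208}{33}$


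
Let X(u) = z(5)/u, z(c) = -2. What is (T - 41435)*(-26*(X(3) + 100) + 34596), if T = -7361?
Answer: -4686367840/3 ≈ -1.5621e+9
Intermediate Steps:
X(u) = -2/u
(T - 41435)*(-26*(X(3) + 100) + 34596) = (-7361 - 41435)*(-26*(-2/3 + 100) + 34596) = -48796*(-26*(-2*⅓ + 100) + 34596) = -48796*(-26*(-⅔ + 100) + 34596) = -48796*(-26*298/3 + 34596) = -48796*(-7748/3 + 34596) = -48796*96040/3 = -4686367840/3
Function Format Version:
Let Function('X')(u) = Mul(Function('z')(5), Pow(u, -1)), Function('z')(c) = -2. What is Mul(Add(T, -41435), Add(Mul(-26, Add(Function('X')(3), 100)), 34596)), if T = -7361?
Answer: Rational(-4686367840, 3) ≈ -1.5621e+9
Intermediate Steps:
Function('X')(u) = Mul(-2, Pow(u, -1))
Mul(Add(T, -41435), Add(Mul(-26, Add(Function('X')(3), 100)), 34596)) = Mul(Add(-7361, -41435), Add(Mul(-26, Add(Mul(-2, Pow(3, -1)), 100)), 34596)) = Mul(-48796, Add(Mul(-26, Add(Mul(-2, Rational(1, 3)), 100)), 34596)) = Mul(-48796, Add(Mul(-26, Add(Rational(-2, 3), 100)), 34596)) = Mul(-48796, Add(Mul(-26, Rational(298, 3)), 34596)) = Mul(-48796, Add(Rational(-7748, 3), 34596)) = Mul(-48796, Rational(96040, 3)) = Rational(-4686367840, 3)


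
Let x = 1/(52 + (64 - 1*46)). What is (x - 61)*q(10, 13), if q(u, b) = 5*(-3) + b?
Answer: 4269/35 ≈ 121.97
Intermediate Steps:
x = 1/70 (x = 1/(52 + (64 - 46)) = 1/(52 + 18) = 1/70 ≈ 0.014286)
q(u, b) = -15 + b
(x - 61)*q(10, 13) = (1/70 - 61)*(-15 + 13) = -4269/70*(-2) = 4269/35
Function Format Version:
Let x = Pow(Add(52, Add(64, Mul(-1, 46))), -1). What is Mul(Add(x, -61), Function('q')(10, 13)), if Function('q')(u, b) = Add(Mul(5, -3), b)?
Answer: Rational(4269, 35) ≈ 121.97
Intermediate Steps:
x = Rational(1, 70) (x = Pow(Add(52, Add(64, -46)), -1) = Pow(Add(52, 18), -1) = Pow(70, -1) = Rational(1, 70) ≈ 0.014286)
Function('q')(u, b) = Add(-15, b)
Mul(Add(x, -61), Function('q')(10, 13)) = Mul(Add(Rational(1, 70), -61), Add(-15, 13)) = Mul(Rational(-4269, 70), -2) = Rational(4269, 35)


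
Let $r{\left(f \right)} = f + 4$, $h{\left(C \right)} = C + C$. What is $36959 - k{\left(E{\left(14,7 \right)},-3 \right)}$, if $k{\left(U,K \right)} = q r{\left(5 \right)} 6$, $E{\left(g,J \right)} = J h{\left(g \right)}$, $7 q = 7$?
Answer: $36905$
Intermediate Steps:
$q = 1$ ($q = \frac{1}{7} \cdot 7 = 1$)
$h{\left(C \right)} = 2 C$
$r{\left(f \right)} = 4 + f$
$E{\left(g,J \right)} = 2 J g$ ($E{\left(g,J \right)} = J 2 g = 2 J g$)
$k{\left(U,K \right)} = 54$ ($k{\left(U,K \right)} = 1 \left(4 + 5\right) 6 = 1 \cdot 9 \cdot 6 = 9 \cdot 6 = 54$)
$36959 - k{\left(E{\left(14,7 \right)},-3 \right)} = 36959 - 54 = 36905$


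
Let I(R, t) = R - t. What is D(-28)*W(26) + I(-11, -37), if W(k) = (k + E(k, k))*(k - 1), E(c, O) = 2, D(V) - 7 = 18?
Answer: 17526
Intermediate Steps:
D(V) = 25 (D(V) = 7 + 18 = 25)
W(k) = (-1 + k)*(2 + k) (W(k) = (k + 2)*(k - 1) = (2 + k)*(-1 + k) = (-1 + k)*(2 + k))
D(-28)*W(26) + I(-11, -37) = 25*(-2 + 26 + 26²) + (-11 - 1*(-37)) = 25*(-2 + 26 + 676) + (-11 + 37) = 25*700 + 26 = 17500 + 26 = 17526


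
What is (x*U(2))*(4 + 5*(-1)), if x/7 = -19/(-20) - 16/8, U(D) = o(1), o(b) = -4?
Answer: -147/5 ≈ -29.400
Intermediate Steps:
U(D) = -4
x = -147/20 (x = 7*(-19/(-20) - 16/8) = 7*(-19*(-1/20) - 16*1/8) = 7*(19/20 - 2) = 7*(-21/20) = -147/20 ≈ -7.3500)
(x*U(2))*(4 + 5*(-1)) = (-147/20*(-4))*(4 + 5*(-1)) = 147*(4 - 5)/5 = (147/5)*(-1) = -147/5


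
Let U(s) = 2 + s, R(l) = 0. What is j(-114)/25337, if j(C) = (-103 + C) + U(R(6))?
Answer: -215/25337 ≈ -0.0084856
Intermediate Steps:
j(C) = -101 + C (j(C) = (-103 + C) + (2 + 0) = (-103 + C) + 2 = -101 + C)
j(-114)/25337 = (-101 - 114)/25337 = -215*1/25337 = -215/25337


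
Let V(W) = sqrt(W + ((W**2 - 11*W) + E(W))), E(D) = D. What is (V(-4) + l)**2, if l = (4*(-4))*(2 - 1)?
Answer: 308 - 64*sqrt(13) ≈ 77.245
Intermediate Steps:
V(W) = sqrt(W**2 - 9*W) (V(W) = sqrt(W + ((W**2 - 11*W) + W)) = sqrt(W + (W**2 - 10*W)) = sqrt(W**2 - 9*W))
l = -16 (l = -16*1 = -16)
(V(-4) + l)**2 = (sqrt(-4*(-9 - 4)) - 16)**2 = (sqrt(-4*(-13)) - 16)**2 = (sqrt(52) - 16)**2 = (2*sqrt(13) - 16)**2 = (-16 + 2*sqrt(13))**2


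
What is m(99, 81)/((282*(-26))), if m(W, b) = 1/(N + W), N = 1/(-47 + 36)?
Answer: -11/7977216 ≈ -1.3789e-6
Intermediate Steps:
N = -1/11 (N = 1/(-11) = -1/11 ≈ -0.090909)
m(W, b) = 1/(-1/11 + W)
m(99, 81)/((282*(-26))) = (11/(-1 + 11*99))/((282*(-26))) = (11/(-1 + 1089))/(-7332) = (11/1088)*(-1/7332) = -11/7977216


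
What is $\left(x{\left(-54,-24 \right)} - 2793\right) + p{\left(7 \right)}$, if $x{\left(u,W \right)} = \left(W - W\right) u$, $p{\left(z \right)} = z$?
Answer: $-2786$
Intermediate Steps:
$x{\left(u,W \right)} = 0$ ($x{\left(u,W \right)} = 0 u = 0$)
$\left(x{\left(-54,-24 \right)} - 2793\right) + p{\left(7 \right)} = \left(0 - 2793\right) + 7 = -2793 + 7 = -2786$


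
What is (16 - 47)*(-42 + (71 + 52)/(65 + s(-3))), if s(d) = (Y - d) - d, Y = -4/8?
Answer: 58652/47 ≈ 1247.9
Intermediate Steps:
Y = -1/2 (Y = -4*1/8 = -1/2 ≈ -0.50000)
s(d) = -1/2 - 2*d (s(d) = (-1/2 - d) - d = -1/2 - 2*d)
(16 - 47)*(-42 + (71 + 52)/(65 + s(-3))) = (16 - 47)*(-42 + (71 + 52)/(65 + (-1/2 - 2*(-3)))) = -31*(-42 + 123/(65 + (-1/2 + 6))) = -31*(-42 + 123/(65 + 11/2)) = -31*(-42 + 123/(141/2)) = -31*(-42 + 123*(2/141)) = -31*(-42 + 82/47) = -31*(-1892/47) = 58652/47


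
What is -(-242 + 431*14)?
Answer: -5792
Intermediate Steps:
-(-242 + 431*14) = -(-242 + 6034) = -1*5792 = -5792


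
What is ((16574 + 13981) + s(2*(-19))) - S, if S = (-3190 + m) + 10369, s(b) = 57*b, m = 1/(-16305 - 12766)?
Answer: 616595911/29071 ≈ 21210.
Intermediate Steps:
m = -1/29071 (m = 1/(-29071) = -1/29071 ≈ -3.4399e-5)
S = 208700708/29071 (S = (-3190 - 1/29071) + 10369 = -92736491/29071 + 10369 = 208700708/29071 ≈ 7179.0)
((16574 + 13981) + s(2*(-19))) - S = ((16574 + 13981) + 57*(2*(-19))) - 1*208700708/29071 = (30555 + 57*(-38)) - 208700708/29071 = (30555 - 2166) - 208700708/29071 = 28389 - 208700708/29071 = 616595911/29071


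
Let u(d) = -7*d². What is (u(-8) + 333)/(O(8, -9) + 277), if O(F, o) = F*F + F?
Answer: -115/349 ≈ -0.32951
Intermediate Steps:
O(F, o) = F + F² (O(F, o) = F² + F = F + F²)
(u(-8) + 333)/(O(8, -9) + 277) = (-7*(-8)² + 333)/(8*(1 + 8) + 277) = (-7*64 + 333)/(8*9 + 277) = (-448 + 333)/(72 + 277) = -115/349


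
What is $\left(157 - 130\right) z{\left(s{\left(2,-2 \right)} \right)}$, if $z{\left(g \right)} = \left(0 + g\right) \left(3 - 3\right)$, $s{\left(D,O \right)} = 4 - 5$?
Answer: $0$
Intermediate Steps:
$s{\left(D,O \right)} = -1$ ($s{\left(D,O \right)} = 4 - 5 = -1$)
$z{\left(g \right)} = 0$ ($z{\left(g \right)} = g 0 = 0$)
$\left(157 - 130\right) z{\left(s{\left(2,-2 \right)} \right)} = \left(157 - 130\right) 0 = 27 \cdot 0 = 0$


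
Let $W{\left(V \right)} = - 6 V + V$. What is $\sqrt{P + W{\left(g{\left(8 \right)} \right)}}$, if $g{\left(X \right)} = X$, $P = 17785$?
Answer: $13 \sqrt{105} \approx 133.21$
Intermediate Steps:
$W{\left(V \right)} = - 5 V$
$\sqrt{P + W{\left(g{\left(8 \right)} \right)}} = \sqrt{17785 - 40} = \sqrt{17745} = 13 \sqrt{105}$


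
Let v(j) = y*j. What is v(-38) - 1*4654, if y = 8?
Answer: -4958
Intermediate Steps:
v(j) = 8*j
v(-38) - 1*4654 = 8*(-38) - 1*4654 = -304 - 4654 = -4958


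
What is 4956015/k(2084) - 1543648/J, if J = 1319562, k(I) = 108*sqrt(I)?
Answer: -771824/659781 + 1652005*sqrt(521)/37512 ≈ 1004.0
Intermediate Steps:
4956015/k(2084) - 1543648/J = 4956015/((108*sqrt(2084))) - 1543648/1319562 = 4956015/((108*(2*sqrt(521)))) - 1543648*1/1319562 = 4956015/((216*sqrt(521))) - 771824/659781 = 4956015*(sqrt(521)/112536) - 771824/659781 = 1652005*sqrt(521)/37512 - 771824/659781 = -771824/659781 + 1652005*sqrt(521)/37512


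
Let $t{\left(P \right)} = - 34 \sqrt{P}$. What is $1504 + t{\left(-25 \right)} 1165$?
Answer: $1504 - 198050 i \approx 1504.0 - 1.9805 \cdot 10^{5} i$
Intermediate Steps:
$1504 + t{\left(-25 \right)} 1165 = 1504 + - 34 \sqrt{-25} \cdot 1165 = 1504 + - 34 \cdot 5 i 1165 = 1504 + - 170 i 1165 = 1504 - 198050 i$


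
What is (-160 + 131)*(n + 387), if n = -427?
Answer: 1160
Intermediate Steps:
(-160 + 131)*(n + 387) = (-160 + 131)*(-427 + 387) = -29*(-40) = 1160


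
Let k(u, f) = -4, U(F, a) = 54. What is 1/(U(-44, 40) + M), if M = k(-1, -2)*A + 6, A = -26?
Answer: 1/164 ≈ 0.0060976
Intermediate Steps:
M = 110 (M = -4*(-26) + 6 = 104 + 6 = 110)
1/(U(-44, 40) + M) = 1/(54 + 110) = 1/164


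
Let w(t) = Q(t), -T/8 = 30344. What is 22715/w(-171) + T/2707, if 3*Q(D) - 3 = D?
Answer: -10726231/21656 ≈ -495.30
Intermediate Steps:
T = -242752 (T = -8*30344 = -242752)
Q(D) = 1 + D/3
w(t) = 1 + t/3
22715/w(-171) + T/2707 = 22715/(1 + (⅓)*(-171)) - 242752/2707 = 22715/(1 - 57) - 242752*1/2707 = 22715/(-56) - 242752/2707 = 22715*(-1/56) - 242752/2707 = -3245/8 - 242752/2707 = -10726231/21656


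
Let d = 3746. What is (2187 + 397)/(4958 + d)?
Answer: 19/64 ≈ 0.29688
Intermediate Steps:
(2187 + 397)/(4958 + d) = (2187 + 397)/(4958 + 3746) = 2584/8704 = 2584*(1/8704) = 19/64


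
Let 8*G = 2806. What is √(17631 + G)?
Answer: √71927/2 ≈ 134.10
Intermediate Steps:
G = 1403/4 (G = (⅛)*2806 = 1403/4 ≈ 350.75)
√(17631 + G) = √(17631 + 1403/4) = √(71927/4) = √71927/2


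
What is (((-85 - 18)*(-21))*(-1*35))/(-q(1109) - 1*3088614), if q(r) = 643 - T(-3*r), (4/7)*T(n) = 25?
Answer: 100940/4118951 ≈ 0.024506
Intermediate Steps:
T(n) = 175/4 (T(n) = (7/4)*25 = 175/4)
q(r) = 2397/4 (q(r) = 643 - 1*175/4 = 643 - 175/4 = 2397/4)
(((-85 - 18)*(-21))*(-1*35))/(-q(1109) - 1*3088614) = (((-85 - 18)*(-21))*(-1*35))/(-1*2397/4 - 1*3088614) = (-103*(-21)*(-35))/(-2397/4 - 3088614) = (2163*(-35))/(-12356853/4) = -75705*(-4/12356853) = 100940/4118951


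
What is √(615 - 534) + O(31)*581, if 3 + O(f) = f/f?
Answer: -1153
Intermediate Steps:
O(f) = -2 (O(f) = -3 + f/f = -3 + 1 = -2)
√(615 - 534) + O(31)*581 = √(615 - 534) - 2*581 = √81 - 1162 = 9 - 1162 = -1153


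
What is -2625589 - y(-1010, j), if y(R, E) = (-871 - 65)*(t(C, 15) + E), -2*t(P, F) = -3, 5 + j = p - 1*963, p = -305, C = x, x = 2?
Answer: -3815713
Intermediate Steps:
C = 2
j = -1273 (j = -5 + (-305 - 1*963) = -5 + (-305 - 963) = -5 - 1268 = -1273)
t(P, F) = 3/2 (t(P, F) = -1/2*(-3) = 3/2)
y(R, E) = -1404 - 936*E (y(R, E) = (-871 - 65)*(3/2 + E) = -936*(3/2 + E) = -1404 - 936*E)
-2625589 - y(-1010, j) = -2625589 - (-1404 - 936*(-1273)) = -2625589 - (-1404 + 1191528) = -2625589 - 1*1190124 = -2625589 - 1190124 = -3815713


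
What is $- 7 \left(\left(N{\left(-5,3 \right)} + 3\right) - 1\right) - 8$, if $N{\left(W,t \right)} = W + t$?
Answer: $-8$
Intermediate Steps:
$- 7 \left(\left(N{\left(-5,3 \right)} + 3\right) - 1\right) - 8 = - 7 \left(\left(\left(-5 + 3\right) + 3\right) - 1\right) - 8 = - 7 \left(\left(-2 + 3\right) + \left(-3 + 2\right)\right) - 8 = - 7 \left(1 - 1\right) - 8 = \left(-7\right) 0 - 8 = 0 - 8 = -8$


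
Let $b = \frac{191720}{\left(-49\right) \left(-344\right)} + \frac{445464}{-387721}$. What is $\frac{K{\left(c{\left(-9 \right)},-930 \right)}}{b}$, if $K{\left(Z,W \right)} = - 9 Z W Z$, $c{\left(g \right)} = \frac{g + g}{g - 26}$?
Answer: $\frac{9042494299128}{41765705585} \approx 216.51$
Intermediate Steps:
$c{\left(g \right)} = \frac{2 g}{-26 + g}$
$K{\left(Z,W \right)} = - 9 W Z^{2}$
$b = \frac{8353141117}{816928147}$ ($b = \frac{191720}{16856} + 445464 \left(- \frac{1}{387721}\right) = 191720 \cdot \frac{1}{16856} - \frac{445464}{387721} = \frac{23965}{2107} - \frac{445464}{387721} = \frac{8353141117}{816928147} \approx 10.225$)
$\frac{K{\left(c{\left(-9 \right)},-930 \right)}}{b} = \frac{\left(-9\right) \left(-930\right) \left(2 \left(-9\right) \frac{1}{-26 - 9}\right)^{2}}{\frac{8353141117}{816928147}} = \left(-9\right) \left(-930\right) \left(2 \left(-9\right) \frac{1}{-35}\right)^{2} \cdot \frac{816928147}{8353141117} = \left(-9\right) \left(-930\right) \left(2 \left(-9\right) \left(- \frac{1}{35}\right)\right)^{2} \cdot \frac{816928147}{8353141117} = \left(-9\right) \left(-930\right) \left(\frac{18}{35}\right)^{2} \cdot \frac{816928147}{8353141117} = \left(-9\right) \left(-930\right) \frac{324}{1225} \cdot \frac{816928147}{8353141117} = \frac{542376}{245} \cdot \frac{816928147}{8353141117} = \frac{9042494299128}{41765705585}$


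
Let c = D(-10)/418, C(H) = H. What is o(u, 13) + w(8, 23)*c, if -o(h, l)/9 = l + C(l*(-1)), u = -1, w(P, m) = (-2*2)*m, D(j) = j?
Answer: 460/209 ≈ 2.2010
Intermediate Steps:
w(P, m) = -4*m
c = -5/209 (c = -10/418 = -10*1/418 = -5/209 ≈ -0.023923)
o(h, l) = 0 (o(h, l) = -9*(l + l*(-1)) = -9*(l - l) = -9*0 = 0)
o(u, 13) + w(8, 23)*c = 0 - 4*23*(-5/209) = 0 - 92*(-5/209) = 0 + 460/209 = 460/209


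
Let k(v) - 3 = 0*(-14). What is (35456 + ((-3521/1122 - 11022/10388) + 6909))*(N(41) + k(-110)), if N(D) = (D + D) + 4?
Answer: 5492739205739/1456917 ≈ 3.7701e+6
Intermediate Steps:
k(v) = 3 (k(v) = 3 + 0*(-14) = 3 + 0 = 3)
N(D) = 4 + 2*D (N(D) = 2*D + 4 = 4 + 2*D)
(35456 + ((-3521/1122 - 11022/10388) + 6909))*(N(41) + k(-110)) = (35456 + ((-3521/1122 - 11022/10388) + 6909))*((4 + 2*41) + 3) = (35456 + ((-3521*1/1122 - 11022*1/10388) + 6909))*((4 + 82) + 3) = (35456 + ((-3521/1122 - 5511/5194) + 6909))*(86 + 3) = (35456 + (-6117854/1456917 + 6909))*89 = (35456 + 10059721699/1456917)*89 = (61716170851/1456917)*89 = 5492739205739/1456917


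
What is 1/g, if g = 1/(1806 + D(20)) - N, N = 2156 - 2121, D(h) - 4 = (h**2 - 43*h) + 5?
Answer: -1355/47424 ≈ -0.028572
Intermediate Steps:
D(h) = 9 + h**2 - 43*h (D(h) = 4 + ((h**2 - 43*h) + 5) = 4 + (5 + h**2 - 43*h) = 9 + h**2 - 43*h)
N = 35
g = -47424/1355 (g = 1/(1806 + (9 + 20**2 - 43*20)) - 1*35 = 1/(1806 + (9 + 400 - 860)) - 35 = 1/(1806 - 451) - 35 = 1/1355 - 35 = -47424/1355 ≈ -34.999)
1/g = 1/(-47424/1355) = -1355/47424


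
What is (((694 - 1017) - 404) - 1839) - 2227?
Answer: -4793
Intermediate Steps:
(((694 - 1017) - 404) - 1839) - 2227 = ((-323 - 404) - 1839) - 2227 = (-727 - 1839) - 2227 = -2566 - 2227 = -4793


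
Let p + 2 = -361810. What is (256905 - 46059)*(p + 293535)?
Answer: -14395932342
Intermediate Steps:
p = -361812 (p = -2 - 361810 = -361812)
(256905 - 46059)*(p + 293535) = (256905 - 46059)*(-361812 + 293535) = 210846*(-68277) = -14395932342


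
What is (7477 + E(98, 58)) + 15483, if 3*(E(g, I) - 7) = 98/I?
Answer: 1998178/87 ≈ 22968.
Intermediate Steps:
E(g, I) = 7 + 98/(3*I) (E(g, I) = 7 + (98/I)/3 = 7 + 98/(3*I))
(7477 + E(98, 58)) + 15483 = (7477 + (7 + (98/3)/58)) + 15483 = (7477 + (7 + (98/3)*(1/58))) + 15483 = (7477 + (7 + 49/87)) + 15483 = (7477 + 658/87) + 15483 = 651157/87 + 15483 = 1998178/87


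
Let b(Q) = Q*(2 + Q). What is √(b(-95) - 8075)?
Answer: 2*√190 ≈ 27.568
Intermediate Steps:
√(b(-95) - 8075) = √(-95*(2 - 95) - 8075) = √(-95*(-93) - 8075) = √(8835 - 8075) = √760 = 2*√190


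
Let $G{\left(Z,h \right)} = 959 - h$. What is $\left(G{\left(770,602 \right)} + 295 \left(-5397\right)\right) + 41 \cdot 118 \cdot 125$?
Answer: $-987008$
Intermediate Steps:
$\left(G{\left(770,602 \right)} + 295 \left(-5397\right)\right) + 41 \cdot 118 \cdot 125 = \left(\left(959 - 602\right) + 295 \left(-5397\right)\right) + 41 \cdot 118 \cdot 125 = \left(\left(959 - 602\right) - 1592115\right) + 4838 \cdot 125 = \left(357 - 1592115\right) + 604750 = -1591758 + 604750 = -987008$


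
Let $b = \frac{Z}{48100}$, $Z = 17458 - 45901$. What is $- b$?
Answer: $\frac{28443}{48100} \approx 0.59133$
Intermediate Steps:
$Z = -28443$
$b = - \frac{28443}{48100} \approx -0.59133$
$- b = \left(-1\right) \left(- \frac{28443}{48100}\right) = \frac{28443}{48100}$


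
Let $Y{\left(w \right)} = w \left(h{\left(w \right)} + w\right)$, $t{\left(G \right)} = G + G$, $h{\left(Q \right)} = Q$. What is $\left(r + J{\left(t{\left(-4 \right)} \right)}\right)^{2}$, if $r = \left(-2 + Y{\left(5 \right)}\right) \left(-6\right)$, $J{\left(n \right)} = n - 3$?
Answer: $89401$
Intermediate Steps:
$t{\left(G \right)} = 2 G$
$Y{\left(w \right)} = 2 w^{2}$ ($Y{\left(w \right)} = w \left(w + w\right) = w 2 w = 2 w^{2}$)
$J{\left(n \right)} = -3 + n$
$r = -288$ ($r = \left(-2 + 2 \cdot 5^{2}\right) \left(-6\right) = \left(-2 + 2 \cdot 25\right) \left(-6\right) = \left(-2 + 50\right) \left(-6\right) = 48 \left(-6\right) = -288$)
$\left(r + J{\left(t{\left(-4 \right)} \right)}\right)^{2} = \left(-288 + \left(-3 + 2 \left(-4\right)\right)\right)^{2} = \left(-288 - 11\right)^{2} = \left(-299\right)^{2} = 89401$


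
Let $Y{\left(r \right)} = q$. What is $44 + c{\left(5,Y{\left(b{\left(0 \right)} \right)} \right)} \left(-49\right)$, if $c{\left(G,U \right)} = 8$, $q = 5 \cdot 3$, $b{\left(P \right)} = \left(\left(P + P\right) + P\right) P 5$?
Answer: $-348$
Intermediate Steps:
$b{\left(P \right)} = 15 P^{2}$ ($b{\left(P \right)} = \left(2 P + P\right) P 5 = 3 P P 5 = 3 P^{2} \cdot 5 = 15 P^{2}$)
$q = 15$
$Y{\left(r \right)} = 15$
$44 + c{\left(5,Y{\left(b{\left(0 \right)} \right)} \right)} \left(-49\right) = 44 + 8 \left(-49\right) = 44 - 392 = -348$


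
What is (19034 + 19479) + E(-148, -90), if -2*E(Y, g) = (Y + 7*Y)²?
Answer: -662415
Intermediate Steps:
E(Y, g) = -32*Y² (E(Y, g) = -(Y + 7*Y)²/2 = -64*Y²/2 = -32*Y²)
(19034 + 19479) + E(-148, -90) = (19034 + 19479) - 32*(-148)² = 38513 - 32*21904 = 38513 - 700928 = -662415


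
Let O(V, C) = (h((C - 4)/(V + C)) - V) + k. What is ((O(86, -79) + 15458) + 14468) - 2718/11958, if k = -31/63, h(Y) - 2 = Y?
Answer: 3745352585/125559 ≈ 29829.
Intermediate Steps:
h(Y) = 2 + Y
k = -31/63 (k = -31*1/63 = -31/63 ≈ -0.49206)
O(V, C) = 95/63 - V + (-4 + C)/(C + V) (O(V, C) = ((2 + (C - 4)/(V + C)) - V) - 31/63 = ((2 + (-4 + C)/(C + V)) - V) - 31/63 = (2 - V + (-4 + C)/(C + V)) - 31/63 = 95/63 - V + (-4 + C)/(C + V))
((O(86, -79) + 15458) + 14468) - 2718/11958 = (((-4 - 79 + (95 - 63*86)*(-79 + 86)/63)/(-79 + 86) + 15458) + 14468) - 2718/11958 = (((-4 - 79 + (1/63)*(95 - 5418)*7)/7 + 15458) + 14468) - 2718*1/11958 = (((-4 - 79 + (1/63)*(-5323)*7)/7 + 15458) + 14468) - 453/1993 = (((-4 - 79 - 5323/9)/7 + 15458) + 14468) - 453/1993 = (((⅐)*(-6070/9) + 15458) + 14468) - 453/1993 = ((-6070/63 + 15458) + 14468) - 453/1993 = (967784/63 + 14468) - 453/1993 = 1879268/63 - 453/1993 = 3745352585/125559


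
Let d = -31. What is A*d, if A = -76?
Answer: 2356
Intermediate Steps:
A*d = -76*(-31) = 2356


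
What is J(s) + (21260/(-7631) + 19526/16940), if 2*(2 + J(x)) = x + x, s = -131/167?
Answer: -47685389799/10793973190 ≈ -4.4178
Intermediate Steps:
s = -131/167 (s = -131*1/167 = -131/167 ≈ -0.78443)
J(x) = -2 + x (J(x) = -2 + (x + x)/2 = -2 + (2*x)/2 = -2 + x)
J(s) + (21260/(-7631) + 19526/16940) = (-2 - 131/167) + (21260/(-7631) + 19526/16940) = -465/167 + (21260*(-1/7631) + 19526*(1/16940)) = -465/167 + (-21260/7631 + 9763/8470) = -465/167 - 105570747/64634570 = -47685389799/10793973190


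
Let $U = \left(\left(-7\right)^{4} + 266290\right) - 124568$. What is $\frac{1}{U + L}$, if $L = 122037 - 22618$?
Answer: $\frac{1}{243542} \approx 4.1061 \cdot 10^{-6}$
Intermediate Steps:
$U = 144123$ ($U = \left(2401 + 266290\right) - 124568 = 268691 - 124568 = 144123$)
$L = 99419$
$\frac{1}{U + L} = \frac{1}{144123 + 99419} = \frac{1}{243542}$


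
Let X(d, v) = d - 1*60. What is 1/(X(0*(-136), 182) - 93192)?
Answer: -1/93252 ≈ -1.0724e-5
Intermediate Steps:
X(d, v) = -60 + d (X(d, v) = d - 60 = -60 + d)
1/(X(0*(-136), 182) - 93192) = 1/((-60 + 0*(-136)) - 93192) = 1/((-60 + 0) - 93192) = 1/(-60 - 93192) = 1/(-93252) = -1/93252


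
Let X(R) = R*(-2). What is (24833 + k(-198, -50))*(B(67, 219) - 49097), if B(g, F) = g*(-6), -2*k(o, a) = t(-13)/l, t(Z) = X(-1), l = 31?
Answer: -38105419178/31 ≈ -1.2292e+9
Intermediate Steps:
X(R) = -2*R
t(Z) = 2 (t(Z) = -2*(-1) = 2)
k(o, a) = -1/31
B(g, F) = -6*g
(24833 + k(-198, -50))*(B(67, 219) - 49097) = (24833 - 1/31)*(-6*67 - 49097) = 769822*(-402 - 49097)/31 = (769822/31)*(-49499) = -38105419178/31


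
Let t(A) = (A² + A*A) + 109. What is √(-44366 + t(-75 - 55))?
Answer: I*√10457 ≈ 102.26*I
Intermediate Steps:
t(A) = 109 + 2*A² (t(A) = (A² + A²) + 109 = 2*A² + 109 = 109 + 2*A²)
√(-44366 + t(-75 - 55)) = √(-44366 + (109 + 2*(-75 - 55)²)) = √(-44366 + (109 + 2*(-130)²)) = √(-44366 + (109 + 2*16900)) = √(-44366 + (109 + 33800)) = √(-44366 + 33909) = √(-10457) = I*√10457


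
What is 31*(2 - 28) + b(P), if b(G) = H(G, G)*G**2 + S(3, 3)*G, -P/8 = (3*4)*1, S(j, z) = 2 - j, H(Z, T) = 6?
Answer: 54586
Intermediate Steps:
P = -96 (P = -8*3*4 = -96 ≈ -96.000)
b(G) = -G + 6*G**2 (b(G) = 6*G**2 + (2 - 1*3)*G = 6*G**2 + (2 - 3)*G = 6*G**2 - G = -G + 6*G**2)
31*(2 - 28) + b(P) = 31*(2 - 28) - 96*(-1 + 6*(-96)) = 31*(-26) - 96*(-1 - 576) = -806 - 96*(-577) = -806 + 55392 = 54586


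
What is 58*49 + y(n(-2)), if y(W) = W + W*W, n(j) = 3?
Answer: 2854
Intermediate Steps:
y(W) = W + W²
58*49 + y(n(-2)) = 58*49 + 3*(1 + 3) = 2842 + 3*4 = 2842 + 12 = 2854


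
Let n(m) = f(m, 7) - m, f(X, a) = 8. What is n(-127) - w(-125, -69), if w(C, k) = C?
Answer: 260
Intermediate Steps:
n(m) = 8 - m
n(-127) - w(-125, -69) = (8 - 1*(-127)) - 1*(-125) = (8 + 127) + 125 = 135 + 125 = 260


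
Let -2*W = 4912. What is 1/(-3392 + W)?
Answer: -1/5848 ≈ -0.00017100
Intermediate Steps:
W = -2456 (W = -½*4912 = -2456)
1/(-3392 + W) = 1/(-3392 - 2456) = 1/(-5848) = -1/5848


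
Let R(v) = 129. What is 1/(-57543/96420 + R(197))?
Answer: 32140/4126879 ≈ 0.0077880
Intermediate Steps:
1/(-57543/96420 + R(197)) = 1/(-57543/96420 + 129) = 1/(-57543*1/96420 + 129) = 1/(-19181/32140 + 129) = 1/(4126879/32140) = 32140/4126879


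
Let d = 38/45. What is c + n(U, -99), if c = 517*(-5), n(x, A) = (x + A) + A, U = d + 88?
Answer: -121237/45 ≈ -2694.2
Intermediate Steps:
d = 38/45 (d = 38*(1/45) = 38/45 ≈ 0.84444)
U = 3998/45 (U = 38/45 + 88 = 3998/45 ≈ 88.844)
n(x, A) = x + 2*A (n(x, A) = (A + x) + A = x + 2*A)
c = -2585
c + n(U, -99) = -2585 + (3998/45 + 2*(-99)) = -2585 + (3998/45 - 198) = -2585 - 4912/45 = -121237/45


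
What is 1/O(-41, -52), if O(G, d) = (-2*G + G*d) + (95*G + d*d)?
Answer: 1/1023 ≈ 0.00097752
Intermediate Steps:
O(G, d) = d² + 93*G + G*d (O(G, d) = (-2*G + G*d) + (95*G + d²) = (-2*G + G*d) + (d² + 95*G) = d² + 93*G + G*d)
1/O(-41, -52) = 1/((-52)² + 93*(-41) - 41*(-52)) = 1/(2704 - 3813 + 2132) = 1/1023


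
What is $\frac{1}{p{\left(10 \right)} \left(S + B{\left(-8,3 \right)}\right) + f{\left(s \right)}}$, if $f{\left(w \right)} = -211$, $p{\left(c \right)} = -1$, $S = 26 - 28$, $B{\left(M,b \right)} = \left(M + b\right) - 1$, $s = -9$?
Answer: $- \frac{1}{203} \approx -0.0049261$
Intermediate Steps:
$B{\left(M,b \right)} = -1 + M + b$
$S = -2$
$\frac{1}{p{\left(10 \right)} \left(S + B{\left(-8,3 \right)}\right) + f{\left(s \right)}} = \frac{1}{- (-2 - 6) - 211} = \frac{1}{\left(-1\right) \left(-8\right) - 211} = \frac{1}{8 - 211} = \frac{1}{-203} = - \frac{1}{203}$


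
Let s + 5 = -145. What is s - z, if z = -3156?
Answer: 3006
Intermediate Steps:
s = -150 (s = -5 - 145 = -150)
s - z = -150 - 1*(-3156) = -150 + 3156 = 3006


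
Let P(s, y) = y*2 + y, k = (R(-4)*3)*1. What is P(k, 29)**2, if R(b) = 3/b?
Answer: 7569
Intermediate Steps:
k = -9/4 (k = ((3/(-4))*3)*1 = ((3*(-1/4))*3)*1 = -3/4*3*1 = -9/4*1 = -9/4 ≈ -2.2500)
P(s, y) = 3*y (P(s, y) = 2*y + y = 3*y)
P(k, 29)**2 = (3*29)**2 = 87**2 = 7569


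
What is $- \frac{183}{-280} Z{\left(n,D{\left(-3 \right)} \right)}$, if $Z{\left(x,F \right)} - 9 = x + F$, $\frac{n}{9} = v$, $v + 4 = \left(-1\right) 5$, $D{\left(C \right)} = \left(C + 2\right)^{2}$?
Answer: $- \frac{12993}{280} \approx -46.404$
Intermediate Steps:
$D{\left(C \right)} = \left(2 + C\right)^{2}$
$v = -9$ ($v = -4 - 5 = -9$)
$n = -81$ ($n = 9 \left(-9\right) = -81$)
$Z{\left(x,F \right)} = 9 + F + x$ ($Z{\left(x,F \right)} = 9 + \left(x + F\right) = 9 + \left(F + x\right) = 9 + F + x$)
$- \frac{183}{-280} Z{\left(n,D{\left(-3 \right)} \right)} = - \frac{183}{-280} \left(9 + \left(2 - 3\right)^{2} - 81\right) = \left(-183\right) \left(- \frac{1}{280}\right) \left(9 + \left(-1\right)^{2} - 81\right) = \frac{183 \left(9 + 1 - 81\right)}{280} = \frac{183}{280} \left(-71\right) = - \frac{12993}{280}$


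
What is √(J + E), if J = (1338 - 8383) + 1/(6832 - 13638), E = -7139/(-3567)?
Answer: I*√2469334964145366/592122 ≈ 83.923*I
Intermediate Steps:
E = 7139/3567 (E = -7139*(-1/3567) = 7139/3567 ≈ 2.0014)
J = -47948271/6806 (J = -7045 + 1/(-6806) = -7045 - 1/6806 = -47948271/6806 ≈ -7045.0)
√(J + E) = √(-47948271/6806 + 7139/3567) = √(-4170314503/592122) = I*√2469334964145366/592122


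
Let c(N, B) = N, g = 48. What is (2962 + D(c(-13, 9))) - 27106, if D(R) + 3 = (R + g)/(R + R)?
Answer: -627857/26 ≈ -24148.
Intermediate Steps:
D(R) = -3 + (48 + R)/(2*R) (D(R) = -3 + (R + 48)/(R + R) = -3 + (48 + R)/((2*R)) = -3 + (48 + R)*(1/(2*R)) = -3 + (48 + R)/(2*R))
(2962 + D(c(-13, 9))) - 27106 = (2962 + (-5/2 + 24/(-13))) - 27106 = (2962 + (-5/2 + 24*(-1/13))) - 27106 = (2962 + (-5/2 - 24/13)) - 27106 = (2962 - 113/26) - 27106 = 76899/26 - 27106 = -627857/26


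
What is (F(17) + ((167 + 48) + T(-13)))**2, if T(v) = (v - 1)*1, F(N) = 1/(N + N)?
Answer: 46717225/1156 ≈ 40413.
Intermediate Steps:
F(N) = 1/(2*N)
T(v) = -1 + v (T(v) = (-1 + v)*1 = -1 + v)
(F(17) + ((167 + 48) + T(-13)))**2 = ((1/2)/17 + ((167 + 48) + (-1 - 13)))**2 = ((1/2)*(1/17) + (215 - 14))**2 = (1/34 + 201)**2 = (6835/34)**2 = 46717225/1156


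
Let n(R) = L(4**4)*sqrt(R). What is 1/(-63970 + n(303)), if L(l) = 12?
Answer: -31985/2046058634 - 3*sqrt(303)/1023029317 ≈ -1.5684e-5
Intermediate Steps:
n(R) = 12*sqrt(R)
1/(-63970 + n(303)) = 1/(-63970 + 12*sqrt(303))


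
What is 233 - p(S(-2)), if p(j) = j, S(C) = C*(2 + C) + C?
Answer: 235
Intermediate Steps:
S(C) = C + C*(2 + C)
233 - p(S(-2)) = 233 - (-2)*(3 - 2) = 233 - (-2) = 233 - 1*(-2) = 233 + 2 = 235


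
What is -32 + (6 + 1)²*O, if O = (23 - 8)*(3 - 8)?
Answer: -3707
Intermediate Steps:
O = -75 (O = 15*(-5) = -75)
-32 + (6 + 1)²*O = -32 + (6 + 1)²*(-75) = -32 + 7²*(-75) = -32 + 49*(-75) = -32 - 3675 = -3707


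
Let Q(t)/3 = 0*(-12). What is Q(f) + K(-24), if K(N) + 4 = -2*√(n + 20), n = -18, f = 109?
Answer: -4 - 2*√2 ≈ -6.8284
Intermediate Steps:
Q(t) = 0 (Q(t) = 3*(0*(-12)) = 3*0 = 0)
K(N) = -4 - 2*√2 (K(N) = -4 - 2*√(-18 + 20) = -4 - 2*√2)
Q(f) + K(-24) = 0 + (-4 - 2*√2) = -4 - 2*√2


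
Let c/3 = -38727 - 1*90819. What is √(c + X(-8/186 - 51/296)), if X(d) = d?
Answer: I*√73626614467662/13764 ≈ 623.41*I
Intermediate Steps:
c = -388638 (c = 3*(-38727 - 1*90819) = 3*(-38727 - 90819) = 3*(-129546) = -388638)
√(c + X(-8/186 - 51/296)) = √(-388638 + (-8/186 - 51/296)) = √(-388638 + (-8*1/186 - 51*1/296)) = √(-388638 + (-4/93 - 51/296)) = √(-388638 - 5927/27528) = √(-10698432791/27528) = I*√73626614467662/13764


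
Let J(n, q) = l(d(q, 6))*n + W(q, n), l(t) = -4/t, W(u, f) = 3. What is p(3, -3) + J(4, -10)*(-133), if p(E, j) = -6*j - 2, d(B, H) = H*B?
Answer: -6277/15 ≈ -418.47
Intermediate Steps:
d(B, H) = B*H
p(E, j) = -2 - 6*j
J(n, q) = 3 - 2*n/(3*q) (J(n, q) = (-4*1/(6*q))*n + 3 = (-2/(3*q))*n + 3 = -2*n/(3*q) + 3 = 3 - 2*n/(3*q))
p(3, -3) + J(4, -10)*(-133) = (-2 - 6*(-3)) + (3 - 2/3*4/(-10))*(-133) = (-2 + 18) + (3 - 2/3*4*(-1/10))*(-133) = 16 + (3 + 4/15)*(-133) = 16 + (49/15)*(-133) = 16 - 6517/15 = -6277/15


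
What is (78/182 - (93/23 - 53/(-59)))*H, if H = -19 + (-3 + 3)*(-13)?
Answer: 814549/9499 ≈ 85.751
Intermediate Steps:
H = -19 (H = -19 + 0*(-13) = -19 + 0 = -19)
(78/182 - (93/23 - 53/(-59)))*H = (78/182 - (93/23 - 53/(-59)))*(-19) = (78*(1/182) - (93*(1/23) - 53*(-1/59)))*(-19) = (3/7 - (93/23 + 53/59))*(-19) = (3/7 - 1*6706/1357)*(-19) = (3/7 - 6706/1357)*(-19) = -42871/9499*(-19) = 814549/9499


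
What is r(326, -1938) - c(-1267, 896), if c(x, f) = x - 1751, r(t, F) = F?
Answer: 1080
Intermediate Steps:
c(x, f) = -1751 + x
r(326, -1938) - c(-1267, 896) = -1938 - (-1751 - 1267) = -1938 - 1*(-3018) = -1938 + 3018 = 1080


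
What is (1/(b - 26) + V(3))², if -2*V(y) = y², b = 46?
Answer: 7921/400 ≈ 19.802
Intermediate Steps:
V(y) = -y²/2
(1/(b - 26) + V(3))² = (1/(46 - 26) - ½*3²)² = (1/20 - ½*9)² = (1/20 - 9/2)² = (-89/20)² = 7921/400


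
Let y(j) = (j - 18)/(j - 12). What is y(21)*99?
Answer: 33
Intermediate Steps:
y(j) = (-18 + j)/(-12 + j)
y(21)*99 = ((-18 + 21)/(-12 + 21))*99 = (3/9)*99 = ((1/9)*3)*99 = (1/3)*99 = 33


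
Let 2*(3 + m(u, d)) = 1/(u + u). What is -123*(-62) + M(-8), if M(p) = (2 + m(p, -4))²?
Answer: 7810113/1024 ≈ 7627.1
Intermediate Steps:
m(u, d) = -3 + 1/(4*u) (m(u, d) = -3 + 1/(2*(u + u)) = -3 + 1/(2*((2*u))) = -3 + (1/(2*u))/2 = -3 + 1/(4*u))
M(p) = (-1 + 1/(4*p))² (M(p) = (2 + (-3 + 1/(4*p)))² = (-1 + 1/(4*p))²)
-123*(-62) + M(-8) = -123*(-62) + (1/16)*(1 - 4*(-8))²/(-8)² = 7626 + (1/16)*(1/64)*(1 + 32)² = 7626 + (1/16)*(1/64)*33² = 7626 + (1/16)*(1/64)*1089 = 7626 + 1089/1024 = 7810113/1024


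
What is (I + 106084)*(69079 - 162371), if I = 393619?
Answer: -46618292276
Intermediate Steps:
(I + 106084)*(69079 - 162371) = (393619 + 106084)*(69079 - 162371) = 499703*(-93292) = -46618292276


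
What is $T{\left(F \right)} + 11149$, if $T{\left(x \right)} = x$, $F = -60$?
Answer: $11089$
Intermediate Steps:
$T{\left(F \right)} + 11149 = -60 + 11149 = 11089$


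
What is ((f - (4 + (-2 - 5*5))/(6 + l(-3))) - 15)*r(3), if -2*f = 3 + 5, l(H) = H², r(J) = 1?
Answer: -262/15 ≈ -17.467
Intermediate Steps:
f = -4 (f = -(3 + 5)/2 = -½*8 = -4)
((f - (4 + (-2 - 5*5))/(6 + l(-3))) - 15)*r(3) = ((-4 - (4 + (-2 - 5*5))/(6 + (-3)²)) - 15)*1 = ((-4 - (4 + (-2 - 25))/(6 + 9)) - 15)*1 = ((-4 - (4 - 27)/15) - 15)*1 = ((-4 - (-23)/15) - 15)*1 = ((-4 - 1*(-23/15)) - 15)*1 = ((-4 + 23/15) - 15)*1 = (-37/15 - 15)*1 = -262/15*1 = -262/15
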